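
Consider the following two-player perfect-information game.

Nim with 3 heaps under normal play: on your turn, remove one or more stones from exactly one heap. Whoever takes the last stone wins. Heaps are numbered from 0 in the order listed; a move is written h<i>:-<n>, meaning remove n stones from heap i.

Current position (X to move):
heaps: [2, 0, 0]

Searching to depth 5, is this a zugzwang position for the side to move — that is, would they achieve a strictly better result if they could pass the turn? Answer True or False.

p1 X@[(2,0,0)]: h0:-1[(1,0,0)]-1 h0:-2[(0,0,0)]+1*
p2 O@[(0,0,0)] terminal -1; root [(2,0,0)] d5
pass branch (O moves first from the same position):
  | p1 O@[(2,0,0)]: h0:-1[(1,0,0)]-1 h0:-2[(0,0,0)]+1*
  | p2 X@[(0,0,0)] terminal -1; root [(2,0,0)] d5
X moving scores +1; X passing scores -1

zugzwang((2,0,0), X) = False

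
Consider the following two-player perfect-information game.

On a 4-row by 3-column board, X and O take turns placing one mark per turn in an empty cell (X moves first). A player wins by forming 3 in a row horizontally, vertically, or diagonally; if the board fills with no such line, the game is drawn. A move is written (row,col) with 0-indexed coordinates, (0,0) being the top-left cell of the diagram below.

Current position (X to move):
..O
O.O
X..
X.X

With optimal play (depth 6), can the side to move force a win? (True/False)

X winning at [..O/O.O/X../X.X]: True

p1 X@[..O/O.O/X../X.X]: (0,0)[X.O/O.O/X../X.X]-1 (0,1)[.XO/O.O/X../X.X]-1 (1,1)[..O/OXO/X../X.X]-1 (2,1)[..O/O.O/XX./X.X]-1 (2,2)[..O/O.O/X.X/X.X]-1 (3,1)[..O/O.O/X../XXX]+1*
p2 O@[..O/O.O/X../XXX] terminal -1; root [..O/O.O/X../X.X] d6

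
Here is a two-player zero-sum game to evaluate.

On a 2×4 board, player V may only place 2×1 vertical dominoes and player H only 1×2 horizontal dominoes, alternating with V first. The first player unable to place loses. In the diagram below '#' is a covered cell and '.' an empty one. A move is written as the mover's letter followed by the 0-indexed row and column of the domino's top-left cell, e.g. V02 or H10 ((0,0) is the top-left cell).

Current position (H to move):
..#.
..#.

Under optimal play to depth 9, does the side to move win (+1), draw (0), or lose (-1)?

value(..#./..#., H) = +1

p1 H@[..#./..#.]: H00[###./..#.]+1* H10[..#./###.]+1
p2 V@[###./..#.]: V03[####/..##]-1*
p3 H@[####/..##]: H10[####/####]+1*
p4 V@[####/####] terminal -1; root [..#./..#.] d9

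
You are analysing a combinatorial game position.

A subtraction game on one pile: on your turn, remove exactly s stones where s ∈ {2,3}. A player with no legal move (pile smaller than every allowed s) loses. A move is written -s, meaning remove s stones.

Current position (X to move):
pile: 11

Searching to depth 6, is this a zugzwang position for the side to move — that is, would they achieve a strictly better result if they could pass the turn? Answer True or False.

zugzwang(11, X) = True

ply 1, X at 11 | -2=-1→9*; -3=-1→8
ply 2, O at 9 | -2=-1→7; -3=+1→6*
ply 3, X at 6 | -2=-1→4*; -3=-1→3
ply 4, O at 4 | -2=-1→2; -3=+1→1*
ply 5: 1 is terminal -1 (X); from 11 depth 6
if X skipped the turn, O would face:
~ ply 1, O at 11 | -2=-1→9*; -3=-1→8
~ ply 2, X at 9 | -2=-1→7; -3=+1→6*
~ ply 3, O at 6 | -2=-1→4*; -3=-1→3
~ ply 4, X at 4 | -2=-1→2; -3=+1→1*
~ ply 5: 1 is terminal -1 (O); from 11 depth 6
compare (X): move=-1 vs pass=+1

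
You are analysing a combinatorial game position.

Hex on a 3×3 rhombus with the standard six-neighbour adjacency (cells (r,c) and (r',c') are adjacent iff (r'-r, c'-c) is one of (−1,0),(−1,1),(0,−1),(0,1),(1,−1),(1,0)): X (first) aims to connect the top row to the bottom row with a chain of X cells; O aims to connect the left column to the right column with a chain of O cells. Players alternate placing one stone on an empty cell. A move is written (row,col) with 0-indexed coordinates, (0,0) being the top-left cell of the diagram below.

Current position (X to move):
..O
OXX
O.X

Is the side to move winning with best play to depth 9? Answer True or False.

ply 1, X at ..O/OXX/O.X | (0,0)=-1→X.O/OXX/O.X; (0,1)=+1→.XO/OXX/O.X*; (2,1)=-1→..O/OXX/OXX
ply 2: .XO/OXX/O.X is terminal -1 (O); from ..O/OXX/O.X depth 9

X winning at [..O/OXX/O.X]: True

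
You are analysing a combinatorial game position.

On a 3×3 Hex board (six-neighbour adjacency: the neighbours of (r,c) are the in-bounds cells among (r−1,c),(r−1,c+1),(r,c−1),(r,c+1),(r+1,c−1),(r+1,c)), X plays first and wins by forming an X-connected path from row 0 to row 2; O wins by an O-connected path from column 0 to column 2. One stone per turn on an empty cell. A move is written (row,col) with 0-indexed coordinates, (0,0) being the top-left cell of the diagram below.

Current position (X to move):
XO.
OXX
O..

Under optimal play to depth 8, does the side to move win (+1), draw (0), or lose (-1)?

ply 1, X at XO./OXX/O.. | (0,2)=+1→XOX/OXX/O..*; (2,1)=-1→XO./OXX/OX.; (2,2)=-1→XO./OXX/O.X
ply 2, O at XOX/OXX/O.. | (2,1)=-1→XOX/OXX/OO.*; (2,2)=-1→XOX/OXX/O.O
ply 3, X at XOX/OXX/OO. | (2,2)=+1→XOX/OXX/OOX*
ply 4: XOX/OXX/OOX is terminal -1 (O); from XO./OXX/O.. depth 8

value(XO./OXX/O.., X) = +1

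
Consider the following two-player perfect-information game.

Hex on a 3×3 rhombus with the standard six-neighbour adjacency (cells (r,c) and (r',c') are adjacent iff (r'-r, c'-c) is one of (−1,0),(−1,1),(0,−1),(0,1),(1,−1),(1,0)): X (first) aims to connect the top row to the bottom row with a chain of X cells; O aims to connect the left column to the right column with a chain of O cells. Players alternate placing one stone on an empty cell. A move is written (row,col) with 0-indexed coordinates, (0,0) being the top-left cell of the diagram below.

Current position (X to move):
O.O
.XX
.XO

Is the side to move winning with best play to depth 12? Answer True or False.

p1 X@[O.O/.XX/.XO]: (0,1)[OXO/.XX/.XO]+1* (1,0)[O.O/XXX/.XO]-1 (2,0)[O.O/.XX/XXO]-1
p2 O@[OXO/.XX/.XO] terminal -1; root [O.O/.XX/.XO] d12

X winning at [O.O/.XX/.XO]: True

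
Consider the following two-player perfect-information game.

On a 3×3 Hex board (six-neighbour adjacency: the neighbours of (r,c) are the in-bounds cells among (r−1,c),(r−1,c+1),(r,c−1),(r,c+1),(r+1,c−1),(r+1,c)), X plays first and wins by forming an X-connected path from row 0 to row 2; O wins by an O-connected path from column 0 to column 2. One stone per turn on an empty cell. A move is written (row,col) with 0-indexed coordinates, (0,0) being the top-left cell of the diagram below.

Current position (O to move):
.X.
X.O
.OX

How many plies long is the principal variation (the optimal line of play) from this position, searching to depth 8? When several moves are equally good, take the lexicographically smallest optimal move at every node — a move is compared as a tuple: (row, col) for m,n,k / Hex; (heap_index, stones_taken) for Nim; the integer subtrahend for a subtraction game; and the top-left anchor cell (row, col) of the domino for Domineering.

PV length from [.X./X.O/.OX]: 1 ply

p1 O@[.X./X.O/.OX]: (0,0)[OX./X.O/.OX]-1 (0,2)[.XO/X.O/.OX]-1 (1,1)[.X./XOO/.OX]-1 (2,0)[.X./X.O/OOX]+1*
p2 X@[.X./X.O/OOX] terminal -1; root [.X./X.O/.OX] d8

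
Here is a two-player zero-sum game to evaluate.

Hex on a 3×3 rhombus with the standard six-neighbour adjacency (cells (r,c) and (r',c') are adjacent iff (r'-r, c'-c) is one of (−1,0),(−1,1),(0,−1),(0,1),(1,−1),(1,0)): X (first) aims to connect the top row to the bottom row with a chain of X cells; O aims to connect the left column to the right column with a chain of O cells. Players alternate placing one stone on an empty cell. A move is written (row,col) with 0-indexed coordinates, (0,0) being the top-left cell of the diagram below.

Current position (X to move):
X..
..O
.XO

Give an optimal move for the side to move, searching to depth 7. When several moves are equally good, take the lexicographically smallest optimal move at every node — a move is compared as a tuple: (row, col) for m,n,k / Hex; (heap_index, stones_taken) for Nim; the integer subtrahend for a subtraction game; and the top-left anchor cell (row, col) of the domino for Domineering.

X's best at [X../..O/.XO]: (1,0)

[X../..O/.XO] X move#1: (0,1):-1/XX./..O/.XO, (0,2):-1/X.X/..O/.XO, (1,0):+1/X../X.O/.XO*, (1,1):+1/X../.XO/.XO, (2,0):+1/X../..O/XXO
[X../X.O/.XO] O move#2: (0,1):-1/XO./X.O/.XO*, (0,2):-1/X.O/X.O/.XO, (1,1):-1/X../XOO/.XO, (2,0):-1/X../X.O/OXO
[XO./X.O/.XO] X move#3: (0,2):+1/XOX/X.O/.XO*, (1,1):+1/XO./XXO/.XO, (2,0):+1/XO./X.O/XXO
[XOX/X.O/.XO] O move#4: (1,1):-1/XOX/XOO/.XO*, (2,0):-1/XOX/X.O/OXO
[XOX/XOO/.XO] X move#5: (2,0):+1/XOX/XOO/XXO*
[XOX/XOO/XXO] end (terminal -1, O#6); searched X../..O/.XO to 7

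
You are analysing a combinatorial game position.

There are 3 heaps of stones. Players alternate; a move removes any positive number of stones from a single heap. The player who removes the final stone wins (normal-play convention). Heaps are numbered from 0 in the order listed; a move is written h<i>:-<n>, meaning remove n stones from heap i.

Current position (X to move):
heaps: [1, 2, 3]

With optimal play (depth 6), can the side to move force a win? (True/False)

X winning at [(1,2,3)]: False

ply 1, X at (1,2,3) | h0:-1=-1→(0,2,3)*; h1:-1=-1→(1,1,3); h1:-2=-1→(1,0,3); h2:-1=-1→(1,2,2); h2:-2=-1→(1,2,1); h2:-3=-1→(1,2,0)
ply 2, O at (0,2,3) | h1:-1=-1→(0,1,3); h1:-2=-1→(0,0,3); h2:-1=+1→(0,2,2)*; h2:-2=-1→(0,2,1); h2:-3=-1→(0,2,0)
ply 3, X at (0,2,2) | h1:-1=-1→(0,1,2)*; h1:-2=-1→(0,0,2); h2:-1=-1→(0,2,1); h2:-2=-1→(0,2,0)
ply 4, O at (0,1,2) | h1:-1=-1→(0,0,2); h2:-1=+1→(0,1,1)*; h2:-2=-1→(0,1,0)
ply 5, X at (0,1,1) | h1:-1=-1→(0,0,1)*; h2:-1=-1→(0,1,0)
ply 6, O at (0,0,1) | h2:-1=+1→(0,0,0)*
ply 7: (0,0,0) is terminal -1 (X); from (1,2,3) depth 6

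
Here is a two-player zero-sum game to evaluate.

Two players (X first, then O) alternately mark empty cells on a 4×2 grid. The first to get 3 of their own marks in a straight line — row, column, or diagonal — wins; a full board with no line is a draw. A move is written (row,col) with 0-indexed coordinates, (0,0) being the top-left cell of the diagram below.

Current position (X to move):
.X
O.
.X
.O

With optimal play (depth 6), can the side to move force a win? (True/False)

X winning at [.X/O./.X/.O]: True

[.X/O./.X/.O] X move#1: (0,0):+0/XX/O./.X/.O, (1,1):+1/.X/OX/.X/.O*, (2,0):+0/.X/O./XX/.O, (3,0):+0/.X/O./.X/XO
[.X/OX/.X/.O] end (terminal -1, O#2); searched .X/O./.X/.O to 6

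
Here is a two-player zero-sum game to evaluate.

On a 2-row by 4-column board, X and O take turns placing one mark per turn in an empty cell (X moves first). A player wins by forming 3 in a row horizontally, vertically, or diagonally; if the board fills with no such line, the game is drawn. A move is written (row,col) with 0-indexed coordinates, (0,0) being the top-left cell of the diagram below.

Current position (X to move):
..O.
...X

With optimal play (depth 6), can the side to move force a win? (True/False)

X winning at [..O./...X]: False

p1 X@[..O./...X]: (0,0)[X.O./...X]+0* (0,1)[.XO./...X]+0 (0,3)[..OX/...X]+0 (1,0)[..O./X..X]-1 (1,1)[..O./.X.X]+0 (1,2)[..O./..XX]+0
p2 O@[X.O./...X]: (0,1)[XOO./...X]+0* (0,3)[X.OO/...X]+0 (1,0)[X.O./O..X]+0 (1,1)[X.O./.O.X]+0 (1,2)[X.O./..OX]+0
p3 X@[XOO./...X]: (0,3)[XOOX/...X]+0* (1,0)[XOO./X..X]-1 (1,1)[XOO./.X.X]-1 (1,2)[XOO./..XX]-1
p4 O@[XOOX/...X]: (1,0)[XOOX/O..X]+0* (1,1)[XOOX/.O.X]+0 (1,2)[XOOX/..OX]+0
p5 X@[XOOX/O..X]: (1,1)[XOOX/OX.X]+0* (1,2)[XOOX/O.XX]+0
p6 O@[XOOX/OX.X]: (1,2)[XOOX/OXOX]+0*
p7 X@[XOOX/OXOX] terminal +0; root [..O./...X] d6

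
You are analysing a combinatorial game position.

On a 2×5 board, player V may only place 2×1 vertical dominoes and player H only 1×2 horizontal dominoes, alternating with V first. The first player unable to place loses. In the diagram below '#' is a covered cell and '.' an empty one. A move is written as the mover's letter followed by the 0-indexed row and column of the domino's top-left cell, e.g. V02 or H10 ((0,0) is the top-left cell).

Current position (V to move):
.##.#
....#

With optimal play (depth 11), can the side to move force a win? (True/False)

[.##.#/....#] V move#1: V00:-1/###.#/#...#*, V03:-1/.####/...##
[###.#/#...#] H move#2: H11:-1/###.#/###.#, H12:+1/###.#/#.###*
[###.#/#.###] end (terminal -1, V#3); searched .##.#/....# to 11

V winning at [.##.#/....#]: False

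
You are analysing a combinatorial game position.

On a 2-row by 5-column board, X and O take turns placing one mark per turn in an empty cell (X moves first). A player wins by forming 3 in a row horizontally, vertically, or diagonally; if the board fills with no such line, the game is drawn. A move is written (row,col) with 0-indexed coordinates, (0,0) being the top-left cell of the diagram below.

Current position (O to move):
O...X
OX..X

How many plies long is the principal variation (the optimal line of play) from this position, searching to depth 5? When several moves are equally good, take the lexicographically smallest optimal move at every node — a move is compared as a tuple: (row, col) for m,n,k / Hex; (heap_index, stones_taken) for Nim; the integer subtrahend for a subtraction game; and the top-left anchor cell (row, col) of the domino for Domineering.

PV length from [O...X/OX..X]: 5 plies

[O...X/OX..X] O move#1: (0,1):+0/OO..X/OX..X*, (0,2):+0/O.O.X/OX..X, (0,3):+0/O..OX/OX..X, (1,2):+0/O...X/OXO.X, (1,3):+0/O...X/OX.OX
[OO..X/OX..X] X move#2: (0,2):+0/OOX.X/OX..X*, (0,3):-1/OO.XX/OX..X, (1,2):-1/OO..X/OXX.X, (1,3):-1/OO..X/OX.XX
[OOX.X/OX..X] O move#3: (0,3):+0/OOXOX/OX..X*, (1,2):-1/OOX.X/OXO.X, (1,3):-1/OOX.X/OX.OX
[OOXOX/OX..X] X move#4: (1,2):+0/OOXOX/OXX.X*, (1,3):+0/OOXOX/OX.XX
[OOXOX/OXX.X] O move#5: (1,3):+0/OOXOX/OXXOX*
[OOXOX/OXXOX] end (terminal +0, X#6); searched O...X/OX..X to 5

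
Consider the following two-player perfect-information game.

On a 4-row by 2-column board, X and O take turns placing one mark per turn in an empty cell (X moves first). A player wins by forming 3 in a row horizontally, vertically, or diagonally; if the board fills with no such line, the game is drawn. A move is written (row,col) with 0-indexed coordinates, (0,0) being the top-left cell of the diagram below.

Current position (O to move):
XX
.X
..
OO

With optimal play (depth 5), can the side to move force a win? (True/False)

O winning at [XX/.X/../OO]: False

p1 O@[XX/.X/../OO]: (1,0)[XX/OX/../OO]-1 (2,0)[XX/.X/O./OO]-1 (2,1)[XX/.X/.O/OO]+0*
p2 X@[XX/.X/.O/OO]: (1,0)[XX/XX/.O/OO]+0* (2,0)[XX/.X/XO/OO]+0
p3 O@[XX/XX/.O/OO]: (2,0)[XX/XX/OO/OO]+0*
p4 X@[XX/XX/OO/OO] terminal +0; root [XX/.X/../OO] d5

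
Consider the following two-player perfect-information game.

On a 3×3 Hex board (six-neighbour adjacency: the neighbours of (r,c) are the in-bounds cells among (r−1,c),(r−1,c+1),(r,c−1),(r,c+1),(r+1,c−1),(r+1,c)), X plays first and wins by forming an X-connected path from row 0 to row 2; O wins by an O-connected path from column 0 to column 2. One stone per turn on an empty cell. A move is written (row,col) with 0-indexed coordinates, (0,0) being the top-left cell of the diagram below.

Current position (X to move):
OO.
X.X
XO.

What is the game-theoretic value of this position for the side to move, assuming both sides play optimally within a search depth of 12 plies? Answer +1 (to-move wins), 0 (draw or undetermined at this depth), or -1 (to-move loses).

value(OO./X.X/XO., X) = +1

ply 1, X at OO./X.X/XO. | (0,2)=+1→OOX/X.X/XO.*; (1,1)=-1→OO./XXX/XO.; (2,2)=-1→OO./X.X/XOX
ply 2, O at OOX/X.X/XO. | (1,1)=-1→OOX/XOX/XO.*; (2,2)=-1→OOX/X.X/XOO
ply 3, X at OOX/XOX/XO. | (2,2)=+1→OOX/XOX/XOX*
ply 4: OOX/XOX/XOX is terminal -1 (O); from OO./X.X/XO. depth 12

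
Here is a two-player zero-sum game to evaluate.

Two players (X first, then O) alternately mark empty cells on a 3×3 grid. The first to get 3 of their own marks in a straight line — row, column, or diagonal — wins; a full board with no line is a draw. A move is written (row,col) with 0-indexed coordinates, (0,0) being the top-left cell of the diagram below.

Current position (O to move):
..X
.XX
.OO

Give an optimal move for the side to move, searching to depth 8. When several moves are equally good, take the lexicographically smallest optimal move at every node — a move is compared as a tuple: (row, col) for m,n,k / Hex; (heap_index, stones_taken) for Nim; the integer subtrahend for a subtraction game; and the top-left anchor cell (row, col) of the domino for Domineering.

O's best at [..X/.XX/.OO]: (2,0)

p1 O@[..X/.XX/.OO]: (0,0)[O.X/.XX/.OO]-1 (0,1)[.OX/.XX/.OO]-1 (1,0)[..X/OXX/.OO]-1 (2,0)[..X/.XX/OOO]+1*
p2 X@[..X/.XX/OOO] terminal -1; root [..X/.XX/.OO] d8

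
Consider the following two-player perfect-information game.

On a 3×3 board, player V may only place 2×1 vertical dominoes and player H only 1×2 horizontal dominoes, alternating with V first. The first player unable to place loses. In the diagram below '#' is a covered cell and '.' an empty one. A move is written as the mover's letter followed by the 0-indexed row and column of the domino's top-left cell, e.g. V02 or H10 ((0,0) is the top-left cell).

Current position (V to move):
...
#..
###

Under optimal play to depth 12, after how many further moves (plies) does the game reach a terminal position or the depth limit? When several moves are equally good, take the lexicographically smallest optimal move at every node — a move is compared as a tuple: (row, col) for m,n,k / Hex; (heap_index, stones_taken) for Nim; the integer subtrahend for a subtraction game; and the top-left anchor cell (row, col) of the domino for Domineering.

p1 V@[.../#../###]: V01[.#./##./###]+1* V02[..#/#.#/###]-1
p2 H@[.#./##./###] terminal -1; root [.../#../###] d12

PV length from [.../#../###]: 1 ply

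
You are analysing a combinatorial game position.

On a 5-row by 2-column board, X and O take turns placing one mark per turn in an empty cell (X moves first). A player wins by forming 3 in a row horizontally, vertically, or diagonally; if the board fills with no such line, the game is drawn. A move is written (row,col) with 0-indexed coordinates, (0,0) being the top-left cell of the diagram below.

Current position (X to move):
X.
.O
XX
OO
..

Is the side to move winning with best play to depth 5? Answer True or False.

[X./.O/XX/OO/..] X move#1: (0,1):+0/XX/.O/XX/OO/.., (1,0):+1/X./XO/XX/OO/..*, (4,0):+0/X./.O/XX/OO/X., (4,1):+0/X./.O/XX/OO/.X
[X./XO/XX/OO/..] end (terminal -1, O#2); searched X./.O/XX/OO/.. to 5

X winning at [X./.O/XX/OO/..]: True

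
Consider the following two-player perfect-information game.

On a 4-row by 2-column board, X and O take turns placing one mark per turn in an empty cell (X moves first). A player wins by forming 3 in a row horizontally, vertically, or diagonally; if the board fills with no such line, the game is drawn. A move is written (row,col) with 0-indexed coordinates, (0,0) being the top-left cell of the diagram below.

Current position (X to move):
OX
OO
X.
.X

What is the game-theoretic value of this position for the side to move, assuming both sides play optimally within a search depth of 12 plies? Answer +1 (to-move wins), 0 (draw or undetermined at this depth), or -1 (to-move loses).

p1 X@[OX/OO/X./.X]: (2,1)[OX/OO/XX/.X]+0* (3,0)[OX/OO/X./XX]+0
p2 O@[OX/OO/XX/.X]: (3,0)[OX/OO/XX/OX]+0*
p3 X@[OX/OO/XX/OX] terminal +0; root [OX/OO/X./.X] d12

value(OX/OO/X./.X, X) = 0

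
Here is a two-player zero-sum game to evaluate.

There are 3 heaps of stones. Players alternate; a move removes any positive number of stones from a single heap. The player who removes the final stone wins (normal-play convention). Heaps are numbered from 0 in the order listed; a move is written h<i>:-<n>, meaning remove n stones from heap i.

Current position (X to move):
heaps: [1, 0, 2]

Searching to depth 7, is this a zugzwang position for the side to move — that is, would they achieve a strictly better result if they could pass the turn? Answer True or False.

zugzwang((1,0,2), X) = False

ply 1, X at (1,0,2) | h0:-1=-1→(0,0,2); h2:-1=+1→(1,0,1)*; h2:-2=-1→(1,0,0)
ply 2, O at (1,0,1) | h0:-1=-1→(0,0,1)*; h2:-1=-1→(1,0,0)
ply 3, X at (0,0,1) | h2:-1=+1→(0,0,0)*
ply 4: (0,0,0) is terminal -1 (O); from (1,0,2) depth 7
pass branch (O moves first from the same position):
  | ply 1, O at (1,0,2) | h0:-1=-1→(0,0,2); h2:-1=+1→(1,0,1)*; h2:-2=-1→(1,0,0)
  | ply 2, X at (1,0,1) | h0:-1=-1→(0,0,1)*; h2:-1=-1→(1,0,0)
  | ply 3, O at (0,0,1) | h2:-1=+1→(0,0,0)*
  | ply 4: (0,0,0) is terminal -1 (X); from (1,0,2) depth 7
X moving scores +1; X passing scores -1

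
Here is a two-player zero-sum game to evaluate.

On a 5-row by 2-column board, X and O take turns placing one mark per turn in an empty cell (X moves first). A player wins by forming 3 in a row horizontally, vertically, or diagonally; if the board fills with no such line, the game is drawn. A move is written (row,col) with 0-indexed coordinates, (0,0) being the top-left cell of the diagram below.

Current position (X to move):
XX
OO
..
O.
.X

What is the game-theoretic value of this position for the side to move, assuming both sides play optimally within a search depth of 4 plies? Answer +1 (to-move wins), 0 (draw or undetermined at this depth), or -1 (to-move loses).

ply 1, X at XX/OO/../O./.X | (2,0)=+0→XX/OO/X./O./.X*; (2,1)=-1→XX/OO/.X/O./.X; (3,1)=-1→XX/OO/../OX/.X; (4,0)=-1→XX/OO/../O./XX
ply 2, O at XX/OO/X./O./.X | (2,1)=+0→XX/OO/XO/O./.X*; (3,1)=+0→XX/OO/X./OO/.X; (4,0)=+0→XX/OO/X./O./OX
ply 3, X at XX/OO/XO/O./.X | (3,1)=+0→XX/OO/XO/OX/.X*; (4,0)=-1→XX/OO/XO/O./XX
ply 4, O at XX/OO/XO/OX/.X | (4,0)=+0→XX/OO/XO/OX/OX*
ply 5: XX/OO/XO/OX/OX is terminal +0 (X); from XX/OO/../O./.X depth 4

value(XX/OO/../O./.X, X) = 0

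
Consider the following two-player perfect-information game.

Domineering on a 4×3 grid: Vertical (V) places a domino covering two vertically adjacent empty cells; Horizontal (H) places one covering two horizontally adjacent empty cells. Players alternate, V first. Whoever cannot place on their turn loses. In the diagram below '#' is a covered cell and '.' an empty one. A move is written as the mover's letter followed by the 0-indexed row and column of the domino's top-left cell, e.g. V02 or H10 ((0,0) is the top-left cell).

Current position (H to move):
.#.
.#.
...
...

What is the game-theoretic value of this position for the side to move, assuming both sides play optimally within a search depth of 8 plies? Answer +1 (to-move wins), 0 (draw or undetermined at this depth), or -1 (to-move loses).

ply 1, H at .#./.#./.../... | H20=-1→.#./.#./##./...*; H21=-1→.#./.#./.##/...; H30=-1→.#./.#./.../##.; H31=-1→.#./.#./.../.##
ply 2, V at .#./.#./##./... | V00=+1→##./##./##./...*; V02=+1→.##/.##/##./...; V12=+1→.#./.##/###/...; V22=+1→.#./.#./###/..#
ply 3, H at ##./##./##./... | H30=-1→##./##./##./##.*; H31=-1→##./##./##./.##
ply 4, V at ##./##./##./##. | V02=+1→###/###/##./##.*; V12=+1→##./###/###/##.; V22=+1→##./##./###/###
ply 5: ###/###/##./##. is terminal -1 (H); from .#./.#./.../... depth 8

value(.#./.#./.../..., H) = -1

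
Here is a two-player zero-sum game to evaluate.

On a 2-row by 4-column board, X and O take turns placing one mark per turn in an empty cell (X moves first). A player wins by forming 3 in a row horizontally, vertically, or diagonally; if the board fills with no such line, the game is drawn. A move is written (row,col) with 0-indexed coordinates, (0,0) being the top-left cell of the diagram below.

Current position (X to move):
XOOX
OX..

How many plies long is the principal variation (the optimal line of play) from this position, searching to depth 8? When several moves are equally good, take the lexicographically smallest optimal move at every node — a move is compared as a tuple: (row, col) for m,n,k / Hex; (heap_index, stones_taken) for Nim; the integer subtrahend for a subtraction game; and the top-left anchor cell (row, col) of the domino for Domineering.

PV length from [XOOX/OX..]: 2 plies

ply 1, X at XOOX/OX.. | (1,2)=+0→XOOX/OXX.*; (1,3)=+0→XOOX/OX.X
ply 2, O at XOOX/OXX. | (1,3)=+0→XOOX/OXXO*
ply 3: XOOX/OXXO is terminal +0 (X); from XOOX/OX.. depth 8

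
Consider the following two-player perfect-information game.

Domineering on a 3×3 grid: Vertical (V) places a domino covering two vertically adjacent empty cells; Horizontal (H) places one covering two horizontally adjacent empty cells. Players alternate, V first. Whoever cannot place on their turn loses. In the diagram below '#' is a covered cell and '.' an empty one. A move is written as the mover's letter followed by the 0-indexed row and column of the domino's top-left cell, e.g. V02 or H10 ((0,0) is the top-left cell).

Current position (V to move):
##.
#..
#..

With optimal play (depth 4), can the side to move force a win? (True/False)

V winning at [##./#../#..]: True

[##./#../#..] V move#1: V02:-1/###/#.#/#.., V11:+1/##./##./##.*, V12:+1/##./#.#/#.#
[##./##./##.] end (terminal -1, H#2); searched ##./#../#.. to 4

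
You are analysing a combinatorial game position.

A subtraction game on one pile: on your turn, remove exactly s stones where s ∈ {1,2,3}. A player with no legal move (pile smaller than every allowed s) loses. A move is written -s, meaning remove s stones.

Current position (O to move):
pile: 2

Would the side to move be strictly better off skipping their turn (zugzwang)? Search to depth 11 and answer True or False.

[2] O move#1: -1:-1/1, -2:+1/0*
[0] end (terminal -1, X#2); searched 2 to 11
suppose O passes — search the same position with X to move:
pass> [2] X move#1: -1:-1/1, -2:+1/0*
pass> [0] end (terminal -1, O#2); searched 2 to 11
for O: play +1, pass -1

zugzwang(2, O) = False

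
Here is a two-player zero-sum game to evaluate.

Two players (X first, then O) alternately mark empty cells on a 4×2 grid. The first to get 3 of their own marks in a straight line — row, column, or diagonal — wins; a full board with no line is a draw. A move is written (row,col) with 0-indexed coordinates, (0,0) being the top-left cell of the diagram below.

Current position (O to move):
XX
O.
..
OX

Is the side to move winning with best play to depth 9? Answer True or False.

p1 O@[XX/O./../OX]: (1,1)[XX/OO/../OX]+0 (2,0)[XX/O./O./OX]+1* (2,1)[XX/O./.O/OX]+0
p2 X@[XX/O./O./OX] terminal -1; root [XX/O./../OX] d9

O winning at [XX/O./../OX]: True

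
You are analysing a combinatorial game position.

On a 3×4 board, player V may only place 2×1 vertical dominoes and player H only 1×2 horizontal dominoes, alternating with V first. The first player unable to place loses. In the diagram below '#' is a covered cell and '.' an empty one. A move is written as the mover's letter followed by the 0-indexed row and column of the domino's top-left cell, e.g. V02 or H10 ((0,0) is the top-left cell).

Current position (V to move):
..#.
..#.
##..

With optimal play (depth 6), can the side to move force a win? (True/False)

V winning at [..#./..#./##..]: True

ply 1, V at ..#./..#./##.. | V00=+1→#.#./#.#./##..*; V01=+1→.##./.##./##..; V03=-1→..##/..##/##..; V13=-1→..#./..##/##.#
ply 2, H at #.#./#.#./##.. | H22=-1→#.#./#.#./####*
ply 3, V at #.#./#.#./#### | V01=+1→###./###./####*; V03=+1→#.##/#.##/####
ply 4: ###./###./#### is terminal -1 (H); from ..#./..#./##.. depth 6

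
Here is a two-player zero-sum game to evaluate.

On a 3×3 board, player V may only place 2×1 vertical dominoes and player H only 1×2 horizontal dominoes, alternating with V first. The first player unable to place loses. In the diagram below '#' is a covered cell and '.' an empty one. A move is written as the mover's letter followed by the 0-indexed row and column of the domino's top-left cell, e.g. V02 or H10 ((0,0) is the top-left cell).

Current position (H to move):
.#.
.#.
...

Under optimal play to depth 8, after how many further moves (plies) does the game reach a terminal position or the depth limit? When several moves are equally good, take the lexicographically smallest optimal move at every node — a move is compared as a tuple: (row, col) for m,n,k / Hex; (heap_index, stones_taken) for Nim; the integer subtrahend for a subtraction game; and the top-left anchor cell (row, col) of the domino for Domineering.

PV length from [.#./.#./...]: 2 plies

p1 H@[.#./.#./...]: H20[.#./.#./##.]-1* H21[.#./.#./.##]-1
p2 V@[.#./.#./##.]: V00[##./##./##.]+1* V02[.##/.##/##.]+1 V12[.#./.##/###]+1
p3 H@[##./##./##.] terminal -1; root [.#./.#./...] d8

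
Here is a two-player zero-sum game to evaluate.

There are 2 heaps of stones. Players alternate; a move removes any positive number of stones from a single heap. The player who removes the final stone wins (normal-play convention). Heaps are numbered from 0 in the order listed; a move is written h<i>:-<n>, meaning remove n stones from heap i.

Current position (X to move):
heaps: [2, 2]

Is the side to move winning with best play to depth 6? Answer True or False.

X winning at [(2,2)]: False

ply 1, X at (2,2) | h0:-1=-1→(1,2)*; h0:-2=-1→(0,2); h1:-1=-1→(2,1); h1:-2=-1→(2,0)
ply 2, O at (1,2) | h0:-1=-1→(0,2); h1:-1=+1→(1,1)*; h1:-2=-1→(1,0)
ply 3, X at (1,1) | h0:-1=-1→(0,1)*; h1:-1=-1→(1,0)
ply 4, O at (0,1) | h1:-1=+1→(0,0)*
ply 5: (0,0) is terminal -1 (X); from (2,2) depth 6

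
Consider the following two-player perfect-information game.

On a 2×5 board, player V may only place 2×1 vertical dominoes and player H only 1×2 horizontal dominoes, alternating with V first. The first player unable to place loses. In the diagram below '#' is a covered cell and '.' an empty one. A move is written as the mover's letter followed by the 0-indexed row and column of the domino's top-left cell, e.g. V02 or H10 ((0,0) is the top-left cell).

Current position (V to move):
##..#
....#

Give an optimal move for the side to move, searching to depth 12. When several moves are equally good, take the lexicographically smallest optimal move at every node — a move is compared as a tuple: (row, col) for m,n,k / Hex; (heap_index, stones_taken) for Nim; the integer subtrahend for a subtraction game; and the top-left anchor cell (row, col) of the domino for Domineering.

p1 V@[##..#/....#]: V02[###.#/..#.#]+1* V03[##.##/...##]-1
p2 H@[###.#/..#.#]: H10[###.#/###.#]-1*
p3 V@[###.#/###.#]: V03[#####/#####]+1*
p4 H@[#####/#####] terminal -1; root [##..#/....#] d12

V's best at [##..#/....#]: V02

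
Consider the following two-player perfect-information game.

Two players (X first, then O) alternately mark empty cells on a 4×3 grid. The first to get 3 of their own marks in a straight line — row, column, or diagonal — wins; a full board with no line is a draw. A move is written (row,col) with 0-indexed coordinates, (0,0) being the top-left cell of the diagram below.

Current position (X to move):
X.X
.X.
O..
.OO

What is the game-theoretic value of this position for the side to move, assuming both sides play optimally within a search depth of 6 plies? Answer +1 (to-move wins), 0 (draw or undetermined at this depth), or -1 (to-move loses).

value(X.X/.X./O../.OO, X) = +1

p1 X@[X.X/.X./O../.OO]: (0,1)[XXX/.X./O../.OO]+1* (1,0)[X.X/XX./O../.OO]-1 (1,2)[X.X/.XX/O../.OO]-1 (2,1)[X.X/.X./OX./.OO]-1 (2,2)[X.X/.X./O.X/.OO]+1 (3,0)[X.X/.X./O../XOO]+1
p2 O@[XXX/.X./O../.OO] terminal -1; root [X.X/.X./O../.OO] d6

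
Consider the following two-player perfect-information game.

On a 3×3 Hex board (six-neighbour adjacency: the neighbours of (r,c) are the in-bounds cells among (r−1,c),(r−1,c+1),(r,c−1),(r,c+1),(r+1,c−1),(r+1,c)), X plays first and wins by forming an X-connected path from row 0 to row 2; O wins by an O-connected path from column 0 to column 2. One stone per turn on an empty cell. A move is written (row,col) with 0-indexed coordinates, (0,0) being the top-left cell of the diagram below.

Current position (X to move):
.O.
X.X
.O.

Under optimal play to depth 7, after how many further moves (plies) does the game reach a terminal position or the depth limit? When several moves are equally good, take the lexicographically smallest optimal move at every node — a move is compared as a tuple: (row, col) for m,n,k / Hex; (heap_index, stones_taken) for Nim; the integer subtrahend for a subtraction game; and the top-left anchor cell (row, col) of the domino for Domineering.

[.O./X.X/.O.] X move#1: (0,0):+1/XO./X.X/.O.*, (0,2):+1/.OX/X.X/.O., (1,1):+1/.O./XXX/.O., (2,0):+1/.O./X.X/XO., (2,2):+1/.O./X.X/.OX
[XO./X.X/.O.] O move#2: (0,2):-1/XOO/X.X/.O.*, (1,1):-1/XO./XOX/.O., (2,0):-1/XO./X.X/OO., (2,2):-1/XO./X.X/.OO
[XOO/X.X/.O.] X move#3: (1,1):+1/XOO/XXX/.O.*, (2,0):+1/XOO/X.X/XO., (2,2):+1/XOO/X.X/.OX
[XOO/XXX/.O.] O move#4: (2,0):-1/XOO/XXX/OO.*, (2,2):-1/XOO/XXX/.OO
[XOO/XXX/OO.] X move#5: (2,2):+1/XOO/XXX/OOX*
[XOO/XXX/OOX] end (terminal -1, O#6); searched .O./X.X/.O. to 7

PV length from [.O./X.X/.O.]: 5 plies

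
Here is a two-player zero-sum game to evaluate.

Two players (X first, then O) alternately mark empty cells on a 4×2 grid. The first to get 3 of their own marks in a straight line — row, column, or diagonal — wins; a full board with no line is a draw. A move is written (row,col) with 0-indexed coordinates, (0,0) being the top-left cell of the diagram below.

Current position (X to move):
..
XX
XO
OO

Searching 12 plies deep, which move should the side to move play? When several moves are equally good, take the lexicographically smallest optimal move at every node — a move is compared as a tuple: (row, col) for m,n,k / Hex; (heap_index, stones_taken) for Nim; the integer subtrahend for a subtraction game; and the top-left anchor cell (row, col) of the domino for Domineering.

[../XX/XO/OO] X move#1: (0,0):+1/X./XX/XO/OO*, (0,1):+0/.X/XX/XO/OO
[X./XX/XO/OO] end (terminal -1, O#2); searched ../XX/XO/OO to 12

X's best at [../XX/XO/OO]: (0,0)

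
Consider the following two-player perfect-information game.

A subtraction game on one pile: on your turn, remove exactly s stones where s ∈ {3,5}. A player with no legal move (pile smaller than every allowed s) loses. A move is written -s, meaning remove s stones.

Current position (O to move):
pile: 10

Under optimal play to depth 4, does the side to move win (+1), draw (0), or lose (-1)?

ply 1, O at 10 | -3=-1→7*; -5=-1→5
ply 2, X at 7 | -3=-1→4; -5=+1→2*
ply 3: 2 is terminal -1 (O); from 10 depth 4

value(10, O) = -1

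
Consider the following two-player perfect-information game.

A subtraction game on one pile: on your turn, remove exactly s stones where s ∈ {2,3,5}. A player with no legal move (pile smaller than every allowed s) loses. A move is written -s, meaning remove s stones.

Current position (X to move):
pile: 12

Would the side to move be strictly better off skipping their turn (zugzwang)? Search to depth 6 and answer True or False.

p1 X@[12]: -2[10]-1 -3[9]-1 -5[7]+1*
p2 O@[7]: -2[5]-1* -3[4]-1 -5[2]-1
p3 X@[5]: -2[3]-1 -3[2]-1 -5[0]+1*
p4 O@[0] terminal -1; root [12] d6
suppose X passes — search the same position with O to move:
pass> p1 O@[12]: -2[10]-1 -3[9]-1 -5[7]+1*
pass> p2 X@[7]: -2[5]-1* -3[4]-1 -5[2]-1
pass> p3 O@[5]: -2[3]-1 -3[2]-1 -5[0]+1*
pass> p4 X@[0] terminal -1; root [12] d6
for X: play +1, pass -1

zugzwang(12, X) = False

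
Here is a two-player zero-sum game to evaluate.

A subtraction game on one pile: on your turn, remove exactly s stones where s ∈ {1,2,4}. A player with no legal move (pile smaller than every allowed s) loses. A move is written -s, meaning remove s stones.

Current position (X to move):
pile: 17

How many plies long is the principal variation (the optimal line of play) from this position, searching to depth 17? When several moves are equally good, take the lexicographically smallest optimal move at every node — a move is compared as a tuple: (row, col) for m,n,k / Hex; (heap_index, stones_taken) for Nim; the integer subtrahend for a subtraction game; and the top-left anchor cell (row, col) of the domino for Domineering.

ply 1, X at 17 | -1=-1→16; -2=+1→15*; -4=-1→13
ply 2, O at 15 | -1=-1→14*; -2=-1→13; -4=-1→11
ply 3, X at 14 | -1=-1→13; -2=+1→12*; -4=-1→10
ply 4, O at 12 | -1=-1→11*; -2=-1→10; -4=-1→8
ply 5, X at 11 | -1=-1→10; -2=+1→9*; -4=-1→7
ply 6, O at 9 | -1=-1→8*; -2=-1→7; -4=-1→5
ply 7, X at 8 | -1=-1→7; -2=+1→6*; -4=-1→4
ply 8, O at 6 | -1=-1→5*; -2=-1→4; -4=-1→2
ply 9, X at 5 | -1=-1→4; -2=+1→3*; -4=-1→1
ply 10, O at 3 | -1=-1→2*; -2=-1→1
ply 11, X at 2 | -1=-1→1; -2=+1→0*
ply 12: 0 is terminal -1 (O); from 17 depth 17

PV length from [17]: 11 plies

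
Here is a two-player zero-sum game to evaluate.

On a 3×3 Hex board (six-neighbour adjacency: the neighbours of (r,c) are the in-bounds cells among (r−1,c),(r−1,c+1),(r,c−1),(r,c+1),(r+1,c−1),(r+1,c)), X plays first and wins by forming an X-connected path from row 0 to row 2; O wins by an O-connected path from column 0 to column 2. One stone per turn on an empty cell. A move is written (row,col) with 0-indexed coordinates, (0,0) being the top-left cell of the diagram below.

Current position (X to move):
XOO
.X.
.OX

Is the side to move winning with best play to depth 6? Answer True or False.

X winning at [XOO/.X./.OX]: True

p1 X@[XOO/.X./.OX]: (1,0)[XOO/XX./.OX]+1* (1,2)[XOO/.XX/.OX]-1 (2,0)[XOO/.X./XOX]-1
p2 O@[XOO/XX./.OX]: (1,2)[XOO/XXO/.OX]-1* (2,0)[XOO/XX./OOX]-1
p3 X@[XOO/XXO/.OX]: (2,0)[XOO/XXO/XOX]+1*
p4 O@[XOO/XXO/XOX] terminal -1; root [XOO/.X./.OX] d6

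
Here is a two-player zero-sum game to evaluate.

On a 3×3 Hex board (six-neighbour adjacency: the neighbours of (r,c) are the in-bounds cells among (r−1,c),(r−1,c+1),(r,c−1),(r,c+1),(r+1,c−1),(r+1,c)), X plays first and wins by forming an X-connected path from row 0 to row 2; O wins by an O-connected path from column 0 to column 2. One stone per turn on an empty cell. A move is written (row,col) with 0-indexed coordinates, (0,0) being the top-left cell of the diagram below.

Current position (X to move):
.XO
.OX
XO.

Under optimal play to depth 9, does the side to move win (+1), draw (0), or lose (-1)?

value(.XO/.OX/XO., X) = +1

ply 1, X at .XO/.OX/XO. | (0,0)=-1→XXO/.OX/XO.; (1,0)=+1→.XO/XOX/XO.*; (2,2)=-1→.XO/.OX/XOX
ply 2: .XO/XOX/XO. is terminal -1 (O); from .XO/.OX/XO. depth 9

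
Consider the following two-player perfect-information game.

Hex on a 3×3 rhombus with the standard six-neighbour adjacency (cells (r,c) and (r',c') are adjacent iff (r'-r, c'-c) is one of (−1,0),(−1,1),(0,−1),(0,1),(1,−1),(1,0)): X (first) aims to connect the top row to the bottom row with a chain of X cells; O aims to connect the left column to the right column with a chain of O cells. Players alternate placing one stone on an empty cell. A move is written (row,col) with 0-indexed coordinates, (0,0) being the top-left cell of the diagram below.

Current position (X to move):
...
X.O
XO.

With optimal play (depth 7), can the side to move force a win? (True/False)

X winning at [.../X.O/XO.]: True

ply 1, X at .../X.O/XO. | (0,0)=+1→X../X.O/XO.*; (0,1)=+1→.X./X.O/XO.; (0,2)=+1→..X/X.O/XO.; (1,1)=+1→.../XXO/XO.; (2,2)=+1→.../X.O/XOX
ply 2: X../X.O/XO. is terminal -1 (O); from .../X.O/XO. depth 7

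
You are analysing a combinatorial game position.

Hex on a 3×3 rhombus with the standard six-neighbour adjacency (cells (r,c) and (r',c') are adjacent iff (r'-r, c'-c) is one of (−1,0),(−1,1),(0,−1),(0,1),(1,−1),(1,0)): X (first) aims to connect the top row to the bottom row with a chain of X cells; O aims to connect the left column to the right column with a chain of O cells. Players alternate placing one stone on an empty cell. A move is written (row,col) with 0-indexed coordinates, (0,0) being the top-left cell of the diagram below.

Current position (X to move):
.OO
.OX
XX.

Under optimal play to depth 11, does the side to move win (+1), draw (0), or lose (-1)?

p1 X@[.OO/.OX/XX.]: (0,0)[XOO/.OX/XX.]-1* (1,0)[.OO/XOX/XX.]-1 (2,2)[.OO/.OX/XXX]-1
p2 O@[XOO/.OX/XX.]: (1,0)[XOO/OOX/XX.]+1* (2,2)[XOO/.OX/XXO]-1
p3 X@[XOO/OOX/XX.] terminal -1; root [.OO/.OX/XX.] d11

value(.OO/.OX/XX., X) = -1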